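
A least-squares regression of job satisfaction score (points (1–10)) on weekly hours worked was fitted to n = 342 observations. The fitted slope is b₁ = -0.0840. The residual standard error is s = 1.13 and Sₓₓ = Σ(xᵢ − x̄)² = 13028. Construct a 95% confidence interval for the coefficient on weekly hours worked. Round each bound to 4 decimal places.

SE(b₁) = s/√Sₓₓ = 1.13/√13028 = 0.0099001.
df = n − 2 = 340.
t* = t_{0.025, 340} = 1.966966.
Margin = t* × SE = 1.966966 × 0.0099001 = 0.019473.
CI: -0.0840 ± 0.019473 → (-0.1035, -0.0645).
With 95% confidence, each one-unit increase in weekly hours worked is associated with a change of between -0.1035 and -0.0645 points (1–10) in job satisfaction score.

(-0.1035, -0.0645)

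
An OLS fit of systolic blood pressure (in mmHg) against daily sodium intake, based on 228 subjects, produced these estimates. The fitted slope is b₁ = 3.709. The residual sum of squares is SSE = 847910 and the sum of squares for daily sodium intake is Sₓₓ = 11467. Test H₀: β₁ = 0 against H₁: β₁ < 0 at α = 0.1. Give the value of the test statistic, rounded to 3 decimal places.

t = 6.484

MSE = SSE/(n − 2) = 847910/226 = 3751.81.
SE(b₁) = √(MSE/Sₓₓ) = √(3751.81/11467) = 0.572.
t = 3.709 / 0.572 = 6.484.
df = n − 2 = 226.
One-sided p ≈ 1.0000, which is ≥ 0.1, so fail to reject H₀.
The data do not give significant evidence that the true slope on daily sodium intake is negative.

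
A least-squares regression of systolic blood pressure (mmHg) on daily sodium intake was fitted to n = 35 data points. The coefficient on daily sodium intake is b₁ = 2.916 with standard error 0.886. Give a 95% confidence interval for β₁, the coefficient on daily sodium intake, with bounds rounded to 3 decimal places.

(1.113, 4.719)

df = n − 2 = 35 − 2 = 33.
t* = t_{0.025, 33} = 2.034515.
Margin = t* × SE = 2.034515 × 0.886 = 1.80258.
CI: 2.916 ± 1.80258 → (1.113, 4.719).
With 95% confidence, each one-unit increase in daily sodium intake is associated with a change of between 1.113 and 4.719 mmHg in systolic blood pressure.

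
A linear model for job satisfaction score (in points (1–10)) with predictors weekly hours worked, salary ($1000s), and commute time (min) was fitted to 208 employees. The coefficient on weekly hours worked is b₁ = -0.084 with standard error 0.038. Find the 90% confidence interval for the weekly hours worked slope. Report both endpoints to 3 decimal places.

(-0.147, -0.021)

df = n − k − 1 = 208 − 3 − 1 = 204.
t* = t_{0.05, 204} = 1.652357.
Margin = t* × SE = 1.652357 × 0.038 = 0.06279.
CI: -0.084 ± 0.06279 → (-0.147, -0.021).
With 90% confidence, each one-unit increase in weekly hours worked is associated with a change of between -0.147 and -0.021 points (1–10) in job satisfaction score, holding the other predictors fixed.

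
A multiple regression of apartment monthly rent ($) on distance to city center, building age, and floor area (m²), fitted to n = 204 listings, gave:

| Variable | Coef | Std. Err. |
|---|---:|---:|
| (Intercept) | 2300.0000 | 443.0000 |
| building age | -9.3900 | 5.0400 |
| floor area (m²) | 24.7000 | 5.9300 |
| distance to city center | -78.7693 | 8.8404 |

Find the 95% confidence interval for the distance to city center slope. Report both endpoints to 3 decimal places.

(-96.202, -61.337)

Read off: b = -78.7693, SE = 8.8404 for distance to city center.
df = n − k − 1 = 204 − 3 − 1 = 200.
t* = t_{0.025, 200} = 1.971896.
Margin = t* × SE = 1.971896 × 8.8404 = 17.43235.
CI: -78.7693 ± 17.43235 → (-96.202, -61.337).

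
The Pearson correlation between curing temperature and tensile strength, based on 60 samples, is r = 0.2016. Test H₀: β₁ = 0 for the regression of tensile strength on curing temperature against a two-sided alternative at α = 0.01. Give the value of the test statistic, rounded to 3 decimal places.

t = r·√(n − 2)/√(1 − r²) = 0.2016·√58/√0.959357 = 1.568.
df = n − 2 = 58.
Two-sided p ≈ 0.1224, which is ≥ 0.01, so fail to reject H₀.
The data do not give significant evidence of a linear association between curing temperature and tensile strength.

t = 1.568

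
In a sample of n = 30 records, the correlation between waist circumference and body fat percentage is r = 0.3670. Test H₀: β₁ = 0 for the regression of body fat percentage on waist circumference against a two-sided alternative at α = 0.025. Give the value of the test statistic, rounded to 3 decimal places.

t = r·√(n − 2)/√(1 − r²) = 0.3670·√28/√0.865311 = 2.088.
df = n − 2 = 28.
Two-sided p ≈ 0.0460, which is ≥ 0.025, so fail to reject H₀.
The data do not give significant evidence of a linear association between waist circumference and body fat percentage.

t = 2.088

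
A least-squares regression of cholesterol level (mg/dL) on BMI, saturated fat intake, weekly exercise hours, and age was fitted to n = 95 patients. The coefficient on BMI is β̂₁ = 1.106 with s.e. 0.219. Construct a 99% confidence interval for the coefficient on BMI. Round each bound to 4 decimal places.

df = n − k − 1 = 95 − 4 − 1 = 90.
t* = t_{0.005, 90} = 2.631565.
Margin = t* × SE = 2.631565 × 0.219 = 0.576313.
CI: 1.106 ± 0.576313 → (0.5297, 1.6823).
With 99% confidence, each one-unit increase in BMI is associated with a change of between 0.5297 and 1.6823 mg/dL in cholesterol level, holding the other predictors fixed.

(0.5297, 1.6823)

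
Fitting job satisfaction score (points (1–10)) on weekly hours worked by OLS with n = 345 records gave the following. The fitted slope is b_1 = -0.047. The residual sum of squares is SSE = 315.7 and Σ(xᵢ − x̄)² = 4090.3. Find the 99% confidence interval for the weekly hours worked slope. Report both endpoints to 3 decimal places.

(-0.086, -0.008)

MSE = SSE/(n − 2) = 315.7/343 = 0.920408.
SE(b_1) = √(MSE/Sₓₓ) = √(0.920408/4090.3) = 0.0150007.
df = n − 2 = 343.
t* = t_{0.005, 343} = 2.590239.
Margin = t* × SE = 2.590239 × 0.0150007 = 0.03886.
CI: -0.047 ± 0.03886 → (-0.086, -0.008).
With 99% confidence, each one-unit increase in weekly hours worked is associated with a change of between -0.086 and -0.008 points (1–10) in job satisfaction score.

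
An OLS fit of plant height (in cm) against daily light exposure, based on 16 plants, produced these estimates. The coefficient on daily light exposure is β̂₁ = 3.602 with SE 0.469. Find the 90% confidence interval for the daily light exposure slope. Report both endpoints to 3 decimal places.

(2.776, 4.428)

df = n − 2 = 16 − 2 = 14.
t* = t_{0.05, 14} = 1.76131.
Margin = t* × SE = 1.76131 × 0.469 = 0.82605.
CI: 3.602 ± 0.82605 → (2.776, 4.428).
With 90% confidence, each one-unit increase in daily light exposure is associated with a change of between 2.776 and 4.428 cm in plant height.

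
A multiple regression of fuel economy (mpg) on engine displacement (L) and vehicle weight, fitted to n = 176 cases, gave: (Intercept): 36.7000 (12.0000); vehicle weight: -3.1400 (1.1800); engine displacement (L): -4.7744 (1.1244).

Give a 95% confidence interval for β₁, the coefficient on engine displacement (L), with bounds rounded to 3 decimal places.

Read off: b = -4.7744, SE = 1.1244 for engine displacement (L).
df = n − k − 1 = 176 − 2 − 1 = 173.
t* = t_{0.025, 173} = 1.973771.
Margin = t* × SE = 1.973771 × 1.1244 = 2.21931.
CI: -4.7744 ± 2.21931 → (-6.994, -2.555).

(-6.994, -2.555)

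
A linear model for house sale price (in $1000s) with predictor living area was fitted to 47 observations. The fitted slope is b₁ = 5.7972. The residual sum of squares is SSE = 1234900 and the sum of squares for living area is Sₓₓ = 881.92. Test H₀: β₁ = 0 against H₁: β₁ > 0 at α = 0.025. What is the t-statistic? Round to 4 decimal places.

MSE = SSE/(n − 2) = 1234900/45 = 27442.2.
SE(b₁) = √(MSE/Sₓₓ) = √(27442.2/881.92) = 5.57821.
t = 5.7972 / 5.57821 = 1.0393.
df = n − 2 = 45.
One-sided p ≈ 0.1521, which is ≥ 0.025, so fail to reject H₀.
The data do not give significant evidence that the true slope on living area is positive.

t = 1.0393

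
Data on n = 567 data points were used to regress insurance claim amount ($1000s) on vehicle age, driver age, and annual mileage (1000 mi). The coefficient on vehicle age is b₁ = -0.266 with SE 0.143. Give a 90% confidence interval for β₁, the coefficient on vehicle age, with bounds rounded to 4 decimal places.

(-0.5016, -0.0304)

df = n − k − 1 = 567 − 3 − 1 = 563.
t* = t_{0.05, 563} = 1.647565.
Margin = t* × SE = 1.647565 × 0.143 = 0.235602.
CI: -0.266 ± 0.235602 → (-0.5016, -0.0304).
With 90% confidence, each one-unit increase in vehicle age is associated with a change of between -0.5016 and -0.0304 $1000s in insurance claim amount, holding the other predictors fixed.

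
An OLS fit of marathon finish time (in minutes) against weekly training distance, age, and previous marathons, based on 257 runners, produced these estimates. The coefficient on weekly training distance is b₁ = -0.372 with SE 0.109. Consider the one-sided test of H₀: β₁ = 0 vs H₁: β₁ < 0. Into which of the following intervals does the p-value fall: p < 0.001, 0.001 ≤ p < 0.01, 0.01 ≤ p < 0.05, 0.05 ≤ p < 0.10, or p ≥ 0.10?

t = -0.372 / 0.109 = -3.413.
df = n − k − 1 = 257 − 3 − 1 = 253.
One-sided p = P(T_{253} < t) ≈ 0.0004.
So p < 0.001.

p < 0.001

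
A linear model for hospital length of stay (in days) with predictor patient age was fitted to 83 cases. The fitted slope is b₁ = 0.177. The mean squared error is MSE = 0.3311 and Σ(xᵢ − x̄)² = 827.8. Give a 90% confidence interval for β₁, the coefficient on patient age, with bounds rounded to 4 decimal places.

SE(b₁) = √(MSE/Sₓₓ) = √(0.3311/827.8) = 0.0199994.
df = n − 2 = 81.
t* = t_{0.05, 81} = 1.663884.
Margin = t* × SE = 1.663884 × 0.0199994 = 0.033277.
CI: 0.177 ± 0.033277 → (0.1437, 0.2103).
With 90% confidence, each one-unit increase in patient age is associated with a change of between 0.1437 and 0.2103 days in hospital length of stay.

(0.1437, 0.2103)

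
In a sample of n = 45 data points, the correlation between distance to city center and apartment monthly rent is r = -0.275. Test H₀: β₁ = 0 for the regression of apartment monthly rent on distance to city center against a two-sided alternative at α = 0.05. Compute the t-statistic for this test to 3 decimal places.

t = r·√(n − 2)/√(1 − r²) = -0.275·√43/√0.924375 = -1.876.
df = n − 2 = 43.
Two-sided p ≈ 0.0675, which is ≥ 0.05, so fail to reject H₀.
The data do not give significant evidence of a linear association between distance to city center and apartment monthly rent.

t = -1.876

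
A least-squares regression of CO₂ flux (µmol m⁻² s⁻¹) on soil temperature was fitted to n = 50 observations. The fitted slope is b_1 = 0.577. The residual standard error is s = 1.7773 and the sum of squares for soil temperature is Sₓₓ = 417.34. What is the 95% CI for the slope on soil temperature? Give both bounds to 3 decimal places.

(0.402, 0.752)

SE(b_1) = s/√Sₓₓ = 1.7773/√417.34 = 0.0869993.
df = n − 2 = 48.
t* = t_{0.025, 48} = 2.010635.
Margin = t* × SE = 2.010635 × 0.0869993 = 0.17492.
CI: 0.577 ± 0.17492 → (0.402, 0.752).
With 95% confidence, each one-unit increase in soil temperature is associated with a change of between 0.402 and 0.752 µmol m⁻² s⁻¹ in CO₂ flux.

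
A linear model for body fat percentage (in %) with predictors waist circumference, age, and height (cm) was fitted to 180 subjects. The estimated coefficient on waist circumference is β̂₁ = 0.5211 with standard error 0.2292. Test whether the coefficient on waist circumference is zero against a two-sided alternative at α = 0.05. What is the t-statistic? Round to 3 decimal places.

H₀: β₁ = 0 vs H₁: β₁ ≠ 0.
t = (β̂₁ − β₁⁰)/SE = 0.5211 / 0.2292 = 2.274.
df = n − k − 1 = 180 − 3 − 1 = 176.
Two-sided p ≈ 0.0242, which is < 0.05, so reject H₀.
There is evidence that waist circumference is associated with body fat percentage, holding the other predictors fixed.

t = 2.274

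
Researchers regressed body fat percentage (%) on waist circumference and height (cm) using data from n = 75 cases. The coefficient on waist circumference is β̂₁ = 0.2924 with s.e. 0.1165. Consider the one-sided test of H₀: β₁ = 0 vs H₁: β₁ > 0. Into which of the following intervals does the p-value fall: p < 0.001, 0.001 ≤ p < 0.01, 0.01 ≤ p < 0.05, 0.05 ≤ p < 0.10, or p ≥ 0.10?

t = 0.2924 / 0.1165 = 2.510.
df = n − k − 1 = 75 − 2 − 1 = 72.
One-sided p = P(T_{72} > t) ≈ 0.0072.
So 0.001 ≤ p < 0.01.

0.001 ≤ p < 0.01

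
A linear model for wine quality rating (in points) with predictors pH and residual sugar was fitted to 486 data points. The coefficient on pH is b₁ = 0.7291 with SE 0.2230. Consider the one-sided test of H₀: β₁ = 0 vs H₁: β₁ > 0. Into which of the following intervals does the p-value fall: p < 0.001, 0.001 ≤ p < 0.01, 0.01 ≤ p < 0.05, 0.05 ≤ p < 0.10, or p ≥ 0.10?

p < 0.001

t = 0.7291 / 0.2230 = 3.270.
df = n − k − 1 = 486 − 2 − 1 = 483.
One-sided p = P(T_{483} > t) ≈ 0.0006.
So p < 0.001.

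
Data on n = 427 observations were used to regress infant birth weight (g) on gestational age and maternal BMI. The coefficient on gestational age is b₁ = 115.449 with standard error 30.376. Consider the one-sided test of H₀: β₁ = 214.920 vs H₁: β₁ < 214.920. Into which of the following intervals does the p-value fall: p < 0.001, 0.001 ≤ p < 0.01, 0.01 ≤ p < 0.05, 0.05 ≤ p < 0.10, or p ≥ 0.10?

p < 0.001

t = (115.449 − 214.920) / 30.376 = -3.275.
df = n − k − 1 = 427 − 2 − 1 = 424.
One-sided p = P(T_{424} < t) ≈ 0.0006.
So p < 0.001.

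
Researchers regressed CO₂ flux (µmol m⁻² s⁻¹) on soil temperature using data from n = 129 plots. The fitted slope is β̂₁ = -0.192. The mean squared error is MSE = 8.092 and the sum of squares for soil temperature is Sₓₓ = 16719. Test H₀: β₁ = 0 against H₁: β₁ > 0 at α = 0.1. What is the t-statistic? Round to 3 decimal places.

t = -8.727

SE(β̂₁) = √(MSE/Sₓₓ) = √(8.092/16719) = 0.022.
t = -0.192 / 0.022 = -8.727.
df = n − 2 = 127.
One-sided p ≈ 1.0000, which is ≥ 0.1, so fail to reject H₀.
The data do not give significant evidence that the true slope on soil temperature is positive.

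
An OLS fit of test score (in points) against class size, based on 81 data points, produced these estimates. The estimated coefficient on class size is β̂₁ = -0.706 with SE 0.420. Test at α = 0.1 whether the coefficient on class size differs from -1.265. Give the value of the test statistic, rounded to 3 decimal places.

H₀: β₁ = -1.265 vs H₁: β₁ ≠ -1.265.
t = (β̂₁ − β₁⁰)/SE = (-0.706 − (-1.265)) / 0.420 = 1.331.
df = n − 2 = 81 − 2 = 79.
Two-sided p ≈ 0.1870, which is ≥ 0.1, so fail to reject H₀.
The data are consistent with a true slope of -1.265 points per unit of class size.

t = 1.331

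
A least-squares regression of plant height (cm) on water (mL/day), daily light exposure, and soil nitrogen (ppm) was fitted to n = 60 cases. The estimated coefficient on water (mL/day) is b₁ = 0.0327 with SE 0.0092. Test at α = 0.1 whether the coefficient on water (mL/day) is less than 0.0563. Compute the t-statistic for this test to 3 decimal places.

H₀: β₁ = 0.0563 vs H₁: β₁ < 0.0563.
t = (b₁ − β₁⁰)/SE = (0.0327 − 0.0563) / 0.0092 = -2.565.
df = n − k − 1 = 60 − 3 − 1 = 56.
One-sided p ≈ 0.0065, which is < 0.1, so reject H₀.
There is evidence that the true slope on water (mL/day) is below 0.0563 cm per unit, holding the other predictors fixed.

t = -2.565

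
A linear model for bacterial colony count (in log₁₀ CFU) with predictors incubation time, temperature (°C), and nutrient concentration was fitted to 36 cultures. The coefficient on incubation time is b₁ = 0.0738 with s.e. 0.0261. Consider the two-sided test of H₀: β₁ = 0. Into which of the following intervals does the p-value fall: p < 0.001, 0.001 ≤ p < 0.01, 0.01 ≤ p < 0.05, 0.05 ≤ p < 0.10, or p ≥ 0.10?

t = 0.0738 / 0.0261 = 2.828.
df = n − k − 1 = 36 − 3 − 1 = 32.
Two-sided p = 2·P(T_{32} > |t|) ≈ 0.0080.
So 0.001 ≤ p < 0.01.

0.001 ≤ p < 0.01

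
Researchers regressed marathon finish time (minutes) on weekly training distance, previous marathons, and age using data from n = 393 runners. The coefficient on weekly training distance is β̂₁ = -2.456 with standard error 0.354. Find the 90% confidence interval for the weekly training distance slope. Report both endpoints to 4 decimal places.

(-3.0397, -1.8723)

df = n − k − 1 = 393 − 3 − 1 = 389.
t* = t_{0.05, 389} = 1.64878.
Margin = t* × SE = 1.64878 × 0.354 = 0.583668.
CI: -2.456 ± 0.583668 → (-3.0397, -1.8723).
With 90% confidence, each one-unit increase in weekly training distance is associated with a change of between -3.0397 and -1.8723 minutes in marathon finish time, holding the other predictors fixed.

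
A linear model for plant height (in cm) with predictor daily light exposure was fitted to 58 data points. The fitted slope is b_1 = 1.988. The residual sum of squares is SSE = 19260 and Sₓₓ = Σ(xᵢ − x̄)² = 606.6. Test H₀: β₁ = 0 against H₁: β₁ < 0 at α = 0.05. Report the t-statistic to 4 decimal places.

MSE = SSE/(n − 2) = 19260/56 = 343.929.
SE(b_1) = √(MSE/Sₓₓ) = √(343.929/606.6) = 0.752979.
t = 1.988 / 0.752979 = 2.6402.
df = n − 2 = 56.
One-sided p ≈ 0.9946, which is ≥ 0.05, so fail to reject H₀.
The data do not give significant evidence that the true slope on daily light exposure is negative.

t = 2.6402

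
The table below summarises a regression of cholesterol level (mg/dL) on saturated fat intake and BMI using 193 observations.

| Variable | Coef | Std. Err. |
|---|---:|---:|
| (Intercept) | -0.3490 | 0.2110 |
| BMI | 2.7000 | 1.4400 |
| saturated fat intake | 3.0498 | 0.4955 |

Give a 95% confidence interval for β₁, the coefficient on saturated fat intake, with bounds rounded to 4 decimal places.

Read off: b = 3.0498, SE = 0.4955 for saturated fat intake.
df = n − k − 1 = 193 − 2 − 1 = 190.
t* = t_{0.025, 190} = 1.972528.
Margin = t* × SE = 1.972528 × 0.4955 = 0.977388.
CI: 3.0498 ± 0.977388 → (2.0724, 4.0272).

(2.0724, 4.0272)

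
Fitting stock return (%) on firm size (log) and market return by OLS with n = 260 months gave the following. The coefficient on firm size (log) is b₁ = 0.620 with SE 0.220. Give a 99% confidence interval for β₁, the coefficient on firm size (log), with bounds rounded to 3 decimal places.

df = n − k − 1 = 260 − 2 − 1 = 257.
t* = t_{0.005, 257} = 2.595094.
Margin = t* × SE = 2.595094 × 0.220 = 0.57092.
CI: 0.620 ± 0.57092 → (0.049, 1.191).
With 99% confidence, each one-unit increase in firm size (log) is associated with a change of between 0.049 and 1.191 % in stock return, holding the other predictors fixed.

(0.049, 1.191)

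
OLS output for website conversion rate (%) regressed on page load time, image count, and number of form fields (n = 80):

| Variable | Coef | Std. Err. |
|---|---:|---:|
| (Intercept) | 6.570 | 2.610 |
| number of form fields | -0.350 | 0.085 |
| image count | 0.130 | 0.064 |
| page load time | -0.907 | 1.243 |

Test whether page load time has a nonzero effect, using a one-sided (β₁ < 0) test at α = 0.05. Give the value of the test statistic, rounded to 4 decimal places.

Read off: b = -0.907, SE = 1.243 for page load time.
H₀: β₁ = 0 vs H₁: β₁ < 0.
t = -0.907 / 1.243 = -0.7297.
df = n − k − 1 = 80 − 3 − 1 = 76.
One-sided p ≈ 0.2339, which is ≥ 0.05, so fail to reject H₀.
The data do not give significant evidence that the true slope on page load time is negative, holding the other predictors fixed.

t = -0.7297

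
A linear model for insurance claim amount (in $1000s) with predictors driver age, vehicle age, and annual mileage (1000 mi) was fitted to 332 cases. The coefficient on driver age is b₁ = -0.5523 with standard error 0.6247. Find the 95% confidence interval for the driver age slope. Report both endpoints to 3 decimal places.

df = n − k − 1 = 332 − 3 − 1 = 328.
t* = t_{0.025, 328} = 1.967223.
Margin = t* × SE = 1.967223 × 0.6247 = 1.22892.
CI: -0.5523 ± 1.22892 → (-1.781, 0.677).
With 95% confidence, each one-unit increase in driver age is associated with a change of between -1.781 and 0.677 $1000s in insurance claim amount, holding the other predictors fixed.

(-1.781, 0.677)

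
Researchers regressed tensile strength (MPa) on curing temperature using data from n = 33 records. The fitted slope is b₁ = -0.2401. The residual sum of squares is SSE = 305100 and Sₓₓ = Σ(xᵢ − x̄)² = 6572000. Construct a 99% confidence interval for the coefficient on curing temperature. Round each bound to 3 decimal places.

(-0.346, -0.134)

MSE = SSE/(n − 2) = 305100/31 = 9841.94.
SE(b₁) = √(MSE/Sₓₓ) = √(9841.94/6572000) = 0.0386983.
df = n − 2 = 31.
t* = t_{0.005, 31} = 2.744042.
Margin = t* × SE = 2.744042 × 0.0386983 = 0.10619.
CI: -0.2401 ± 0.10619 → (-0.346, -0.134).
With 99% confidence, each one-unit increase in curing temperature is associated with a change of between -0.346 and -0.134 MPa in tensile strength.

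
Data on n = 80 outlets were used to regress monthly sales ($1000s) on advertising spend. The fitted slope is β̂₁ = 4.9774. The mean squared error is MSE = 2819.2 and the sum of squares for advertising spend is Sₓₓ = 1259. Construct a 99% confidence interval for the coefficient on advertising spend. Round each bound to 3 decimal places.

(1.026, 8.928)

SE(β̂₁) = √(MSE/Sₓₓ) = √(2819.2/1259) = 1.49641.
df = n − 2 = 78.
t* = t_{0.005, 78} = 2.64034.
Margin = t* × SE = 2.64034 × 1.49641 = 3.95103.
CI: 4.9774 ± 3.95103 → (1.026, 8.928).
With 99% confidence, each one-unit increase in advertising spend is associated with a change of between 1.026 and 8.928 $1000s in monthly sales.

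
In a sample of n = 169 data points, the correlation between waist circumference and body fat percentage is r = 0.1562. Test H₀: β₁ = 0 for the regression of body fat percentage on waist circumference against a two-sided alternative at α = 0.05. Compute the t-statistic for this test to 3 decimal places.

t = r·√(n − 2)/√(1 − r²) = 0.1562·√167/√0.975602 = 2.044.
df = n − 2 = 167.
Two-sided p ≈ 0.0426, which is < 0.05, so reject H₀.
There is evidence of a linear association between waist circumference and body fat percentage.

t = 2.044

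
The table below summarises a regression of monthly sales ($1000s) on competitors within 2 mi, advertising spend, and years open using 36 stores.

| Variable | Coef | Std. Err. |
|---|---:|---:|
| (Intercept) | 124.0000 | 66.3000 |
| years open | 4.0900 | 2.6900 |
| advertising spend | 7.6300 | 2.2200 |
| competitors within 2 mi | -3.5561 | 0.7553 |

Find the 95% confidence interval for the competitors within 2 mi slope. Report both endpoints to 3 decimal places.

Read off: b = -3.5561, SE = 0.7553 for competitors within 2 mi.
df = n − k − 1 = 36 − 3 − 1 = 32.
t* = t_{0.025, 32} = 2.036933.
Margin = t* × SE = 2.036933 × 0.7553 = 1.53850.
CI: -3.5561 ± 1.53850 → (-5.095, -2.018).

(-5.095, -2.018)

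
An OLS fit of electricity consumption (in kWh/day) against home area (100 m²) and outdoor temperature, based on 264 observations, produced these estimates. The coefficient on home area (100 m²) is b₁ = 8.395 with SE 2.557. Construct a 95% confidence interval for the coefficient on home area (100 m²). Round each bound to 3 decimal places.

df = n − k − 1 = 264 − 2 − 1 = 261.
t* = t_{0.025, 261} = 1.969095.
Margin = t* × SE = 1.969095 × 2.557 = 5.03498.
CI: 8.395 ± 5.03498 → (3.360, 13.430).
With 95% confidence, each one-unit increase in home area (100 m²) is associated with a change of between 3.360 and 13.430 kWh/day in electricity consumption, holding the other predictors fixed.

(3.360, 13.430)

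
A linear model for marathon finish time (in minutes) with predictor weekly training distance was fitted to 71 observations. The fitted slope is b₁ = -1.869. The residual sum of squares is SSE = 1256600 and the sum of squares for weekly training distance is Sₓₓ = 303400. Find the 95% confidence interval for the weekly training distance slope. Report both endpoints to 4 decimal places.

(-2.3578, -1.3802)

MSE = SSE/(n − 2) = 1256600/69 = 18211.6.
SE(b₁) = √(MSE/Sₓₓ) = √(18211.6/303400) = 0.245.
df = n − 2 = 69.
t* = t_{0.025, 69} = 1.994945.
Margin = t* × SE = 1.994945 × 0.245 = 0.488762.
CI: -1.869 ± 0.488762 → (-2.3578, -1.3802).
With 95% confidence, each one-unit increase in weekly training distance is associated with a change of between -2.3578 and -1.3802 minutes in marathon finish time.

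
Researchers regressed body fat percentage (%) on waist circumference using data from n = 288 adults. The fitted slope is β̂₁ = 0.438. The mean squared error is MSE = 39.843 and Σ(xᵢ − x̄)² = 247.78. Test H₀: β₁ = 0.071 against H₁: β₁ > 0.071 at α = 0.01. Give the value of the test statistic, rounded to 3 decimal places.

SE(β̂₁) = √(MSE/Sₓₓ) = √(39.843/247.78) = 0.400999.
t = (0.438 − 0.071) / 0.400999 = 0.915.
df = n − 2 = 286.
One-sided p ≈ 0.1804, which is ≥ 0.01, so fail to reject H₀.
The data do not give significant evidence that the true slope on waist circumference exceeds 0.071 % per unit.

t = 0.915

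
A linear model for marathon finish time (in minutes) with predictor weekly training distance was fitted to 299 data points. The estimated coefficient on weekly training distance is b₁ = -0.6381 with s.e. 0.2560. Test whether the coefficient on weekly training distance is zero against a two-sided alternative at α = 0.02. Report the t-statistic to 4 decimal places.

H₀: β₁ = 0 vs H₁: β₁ ≠ 0.
t = (b₁ − β₁⁰)/SE = -0.6381 / 0.2560 = -2.4926.
df = n − 2 = 299 − 2 = 297.
Two-sided p ≈ 0.0132, which is < 0.02, so reject H₀.
There is evidence that weekly training distance is associated with marathon finish time.

t = -2.4926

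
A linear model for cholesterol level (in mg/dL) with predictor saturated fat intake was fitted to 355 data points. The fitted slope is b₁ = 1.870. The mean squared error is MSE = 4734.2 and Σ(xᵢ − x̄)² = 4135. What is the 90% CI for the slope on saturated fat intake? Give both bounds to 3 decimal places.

SE(b₁) = √(MSE/Sₓₓ) = √(4734.2/4135) = 1.07.
df = n − 2 = 353.
t* = t_{0.05, 353} = 1.649182.
Margin = t* × SE = 1.649182 × 1.07 = 1.76463.
CI: 1.870 ± 1.76463 → (0.105, 3.635).
With 90% confidence, each one-unit increase in saturated fat intake is associated with a change of between 0.105 and 3.635 mg/dL in cholesterol level.

(0.105, 3.635)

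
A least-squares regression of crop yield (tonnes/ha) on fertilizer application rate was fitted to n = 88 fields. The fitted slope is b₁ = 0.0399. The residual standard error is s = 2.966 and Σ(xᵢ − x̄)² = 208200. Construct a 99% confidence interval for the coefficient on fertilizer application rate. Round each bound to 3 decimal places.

(0.023, 0.057)

SE(b₁) = s/√Sₓₓ = 2.966/√208200 = 0.00650026.
df = n − 2 = 86.
t* = t_{0.005, 86} = 2.634212.
Margin = t* × SE = 2.634212 × 0.00650026 = 0.01712.
CI: 0.0399 ± 0.01712 → (0.023, 0.057).
With 99% confidence, each one-unit increase in fertilizer application rate is associated with a change of between 0.023 and 0.057 tonnes/ha in crop yield.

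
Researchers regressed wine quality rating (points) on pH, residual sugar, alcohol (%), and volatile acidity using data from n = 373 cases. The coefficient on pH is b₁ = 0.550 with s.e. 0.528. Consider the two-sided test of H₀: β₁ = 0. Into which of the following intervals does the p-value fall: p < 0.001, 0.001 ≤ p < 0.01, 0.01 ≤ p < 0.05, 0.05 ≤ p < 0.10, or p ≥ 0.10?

p ≥ 0.10

t = 0.550 / 0.528 = 1.042.
df = n − k − 1 = 373 − 4 − 1 = 368.
Two-sided p = 2·P(T_{368} > |t|) ≈ 0.2983.
So p ≥ 0.10.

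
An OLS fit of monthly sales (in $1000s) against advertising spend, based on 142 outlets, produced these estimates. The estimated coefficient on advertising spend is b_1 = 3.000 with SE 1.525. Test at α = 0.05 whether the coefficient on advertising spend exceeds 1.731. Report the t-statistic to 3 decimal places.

H₀: β₁ = 1.731 vs H₁: β₁ > 1.731.
t = (b_1 − β₁⁰)/SE = (3.000 − 1.731) / 1.525 = 0.832.
df = n − 2 = 142 − 2 = 140.
One-sided p ≈ 0.2034, which is ≥ 0.05, so fail to reject H₀.
The data do not give significant evidence that the true slope on advertising spend exceeds 1.731 $1000s per unit.

t = 0.832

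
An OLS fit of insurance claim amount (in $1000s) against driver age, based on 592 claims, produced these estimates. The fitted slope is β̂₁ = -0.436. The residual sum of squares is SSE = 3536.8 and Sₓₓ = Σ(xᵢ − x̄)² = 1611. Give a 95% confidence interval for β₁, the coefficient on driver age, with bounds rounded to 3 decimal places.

(-0.556, -0.316)

MSE = SSE/(n − 2) = 3536.8/590 = 5.99458.
SE(β̂₁) = √(MSE/Sₓₓ) = √(5.99458/1611) = 0.0610002.
df = n − 2 = 590.
t* = t_{0.025, 590} = 1.963993.
Margin = t* × SE = 1.963993 × 0.0610002 = 0.11980.
CI: -0.436 ± 0.11980 → (-0.556, -0.316).
With 95% confidence, each one-unit increase in driver age is associated with a change of between -0.556 and -0.316 $1000s in insurance claim amount.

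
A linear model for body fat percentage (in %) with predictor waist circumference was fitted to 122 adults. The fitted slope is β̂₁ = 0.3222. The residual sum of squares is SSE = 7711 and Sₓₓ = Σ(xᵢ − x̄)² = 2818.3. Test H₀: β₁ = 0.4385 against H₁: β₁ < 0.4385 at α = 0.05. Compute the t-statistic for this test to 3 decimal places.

MSE = SSE/(n − 2) = 7711/120 = 64.2583.
SE(β̂₁) = √(MSE/Sₓₓ) = √(64.2583/2818.3) = 0.150998.
t = (0.3222 − 0.4385) / 0.150998 = -0.770.
df = n − 2 = 120.
One-sided p ≈ 0.2213, which is ≥ 0.05, so fail to reject H₀.
The data do not give significant evidence that the true slope on waist circumference is below 0.4385 % per unit.

t = -0.770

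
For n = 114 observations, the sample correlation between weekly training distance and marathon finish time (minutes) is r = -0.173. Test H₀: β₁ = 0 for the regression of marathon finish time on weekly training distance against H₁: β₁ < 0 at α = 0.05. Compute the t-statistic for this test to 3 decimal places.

t = -1.859

t = r·√(n − 2)/√(1 − r²) = -0.173·√112/√0.970071 = -1.859.
df = n − 2 = 112.
One-sided p ≈ 0.0328, which is < 0.05, so reject H₀.
There is evidence of a linear association between weekly training distance and marathon finish time.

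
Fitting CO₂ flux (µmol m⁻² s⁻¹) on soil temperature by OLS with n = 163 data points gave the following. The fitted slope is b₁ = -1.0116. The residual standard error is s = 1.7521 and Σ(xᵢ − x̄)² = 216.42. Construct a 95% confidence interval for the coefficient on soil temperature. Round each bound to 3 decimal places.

SE(b₁) = s/√Sₓₓ = 1.7521/√216.42 = 0.1191.
df = n − 2 = 161.
t* = t_{0.025, 161} = 1.974808.
Margin = t* × SE = 1.974808 × 0.1191 = 0.23520.
CI: -1.0116 ± 0.23520 → (-1.247, -0.776).
With 95% confidence, each one-unit increase in soil temperature is associated with a change of between -1.247 and -0.776 µmol m⁻² s⁻¹ in CO₂ flux.

(-1.247, -0.776)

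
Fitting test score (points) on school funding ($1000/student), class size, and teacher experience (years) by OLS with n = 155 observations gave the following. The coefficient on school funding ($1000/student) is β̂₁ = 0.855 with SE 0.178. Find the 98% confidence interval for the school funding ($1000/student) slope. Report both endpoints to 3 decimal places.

df = n − k − 1 = 155 − 3 − 1 = 151.
t* = t_{0.01, 151} = 2.351297.
Margin = t* × SE = 2.351297 × 0.178 = 0.41853.
CI: 0.855 ± 0.41853 → (0.436, 1.274).
With 98% confidence, each one-unit increase in school funding ($1000/student) is associated with a change of between 0.436 and 1.274 points in test score, holding the other predictors fixed.

(0.436, 1.274)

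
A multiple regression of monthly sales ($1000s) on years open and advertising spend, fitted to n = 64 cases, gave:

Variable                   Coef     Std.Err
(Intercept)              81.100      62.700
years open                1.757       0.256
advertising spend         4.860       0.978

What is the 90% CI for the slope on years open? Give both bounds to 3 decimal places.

Read off: b = 1.757, SE = 0.256 for years open.
df = n − k − 1 = 64 − 2 − 1 = 61.
t* = t_{0.05, 61} = 1.670219.
Margin = t* × SE = 1.670219 × 0.256 = 0.42758.
CI: 1.757 ± 0.42758 → (1.329, 2.185).

(1.329, 2.185)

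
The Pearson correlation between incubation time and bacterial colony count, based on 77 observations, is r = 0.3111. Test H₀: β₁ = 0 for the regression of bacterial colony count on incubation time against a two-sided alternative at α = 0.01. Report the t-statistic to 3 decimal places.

t = 2.835

t = r·√(n − 2)/√(1 − r²) = 0.3111·√75/√0.903217 = 2.835.
df = n − 2 = 75.
Two-sided p ≈ 0.0059, which is < 0.01, so reject H₀.
There is evidence of a linear association between incubation time and bacterial colony count.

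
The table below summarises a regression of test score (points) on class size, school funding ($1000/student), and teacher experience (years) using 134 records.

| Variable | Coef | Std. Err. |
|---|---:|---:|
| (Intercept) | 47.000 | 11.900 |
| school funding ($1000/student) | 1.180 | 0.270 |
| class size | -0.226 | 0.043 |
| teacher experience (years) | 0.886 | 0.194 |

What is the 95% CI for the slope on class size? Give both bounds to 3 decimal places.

(-0.311, -0.141)

Read off: b = -0.226, SE = 0.043 for class size.
df = n − k − 1 = 134 − 3 − 1 = 130.
t* = t_{0.025, 130} = 1.97838.
Margin = t* × SE = 1.97838 × 0.043 = 0.08507.
CI: -0.226 ± 0.08507 → (-0.311, -0.141).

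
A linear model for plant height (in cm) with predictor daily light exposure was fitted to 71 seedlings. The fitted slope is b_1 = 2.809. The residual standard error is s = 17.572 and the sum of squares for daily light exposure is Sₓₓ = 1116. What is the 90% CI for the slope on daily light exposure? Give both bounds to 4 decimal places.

SE(b_1) = s/√Sₓₓ = 17.572/√1116 = 0.526004.
df = n − 2 = 69.
t* = t_{0.05, 69} = 1.667239.
Margin = t* × SE = 1.667239 × 0.526004 = 0.876974.
CI: 2.809 ± 0.876974 → (1.9320, 3.6860).
With 90% confidence, each one-unit increase in daily light exposure is associated with a change of between 1.9320 and 3.6860 cm in plant height.

(1.9320, 3.6860)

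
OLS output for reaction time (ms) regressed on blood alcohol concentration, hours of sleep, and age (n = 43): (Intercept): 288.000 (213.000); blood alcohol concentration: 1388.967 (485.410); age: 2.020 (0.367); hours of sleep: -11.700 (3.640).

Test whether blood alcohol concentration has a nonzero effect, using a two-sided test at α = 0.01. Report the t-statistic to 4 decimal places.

Read off: b = 1388.967, SE = 485.410 for blood alcohol concentration.
H₀: β₁ = 0 vs H₁: β₁ ≠ 0.
t = 1388.967 / 485.410 = 2.8614.
df = n − k − 1 = 43 − 3 − 1 = 39.
Two-sided p ≈ 0.0067, which is < 0.01, so reject H₀.
There is evidence that blood alcohol concentration is associated with reaction time, holding the other predictors fixed.

t = 2.8614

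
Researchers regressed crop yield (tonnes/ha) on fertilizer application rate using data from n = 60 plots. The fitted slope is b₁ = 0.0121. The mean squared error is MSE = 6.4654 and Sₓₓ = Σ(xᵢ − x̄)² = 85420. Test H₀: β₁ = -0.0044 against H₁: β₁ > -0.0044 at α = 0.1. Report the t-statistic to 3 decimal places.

t = 1.897

SE(b₁) = √(MSE/Sₓₓ) = √(6.4654/85420) = 0.00869997.
t = (0.0121 − (-0.0044)) / 0.00869997 = 1.897.
df = n − 2 = 58.
One-sided p ≈ 0.0314, which is < 0.1, so reject H₀.
There is evidence that the true slope on fertilizer application rate exceeds -0.0044 tonnes/ha per unit.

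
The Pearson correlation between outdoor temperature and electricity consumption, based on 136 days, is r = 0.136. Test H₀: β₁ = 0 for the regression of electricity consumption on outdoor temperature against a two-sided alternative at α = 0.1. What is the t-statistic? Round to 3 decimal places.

t = r·√(n − 2)/√(1 − r²) = 0.136·√134/√0.981504 = 1.589.
df = n − 2 = 134.
Two-sided p ≈ 0.1144, which is ≥ 0.1, so fail to reject H₀.
The data do not give significant evidence of a linear association between outdoor temperature and electricity consumption.

t = 1.589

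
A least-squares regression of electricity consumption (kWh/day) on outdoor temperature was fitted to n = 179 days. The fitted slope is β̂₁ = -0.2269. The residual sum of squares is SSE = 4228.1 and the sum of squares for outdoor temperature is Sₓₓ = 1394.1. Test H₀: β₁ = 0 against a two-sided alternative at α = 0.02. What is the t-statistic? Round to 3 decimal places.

t = -1.733

MSE = SSE/(n − 2) = 4228.1/177 = 23.8876.
SE(β̂₁) = √(MSE/Sₓₓ) = √(23.8876/1394.1) = 0.1309.
t = -0.2269 / 0.1309 = -1.733.
df = n − 2 = 177.
Two-sided p ≈ 0.0848, which is ≥ 0.02, so fail to reject H₀.
The data do not give significant evidence of an association between outdoor temperature and electricity consumption.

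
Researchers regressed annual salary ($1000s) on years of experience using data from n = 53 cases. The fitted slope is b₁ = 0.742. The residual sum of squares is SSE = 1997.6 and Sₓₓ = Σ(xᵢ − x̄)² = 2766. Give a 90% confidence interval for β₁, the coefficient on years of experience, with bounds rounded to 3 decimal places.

(0.543, 0.941)

MSE = SSE/(n − 2) = 1997.6/51 = 39.1686.
SE(b₁) = √(MSE/Sₓₓ) = √(39.1686/2766) = 0.118999.
df = n − 2 = 51.
t* = t_{0.05, 51} = 1.675285.
Margin = t* × SE = 1.675285 × 0.118999 = 0.19936.
CI: 0.742 ± 0.19936 → (0.543, 0.941).
With 90% confidence, each one-unit increase in years of experience is associated with a change of between 0.543 and 0.941 $1000s in annual salary.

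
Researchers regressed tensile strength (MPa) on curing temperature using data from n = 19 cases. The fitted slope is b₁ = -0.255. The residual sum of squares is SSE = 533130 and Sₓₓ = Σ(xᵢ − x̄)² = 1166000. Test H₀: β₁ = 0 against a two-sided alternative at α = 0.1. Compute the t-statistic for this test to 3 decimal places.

t = -1.555

MSE = SSE/(n − 2) = 533130/17 = 31360.6.
SE(b₁) = √(MSE/Sₓₓ) = √(31360.6/1166000) = 0.164.
t = -0.255 / 0.164 = -1.555.
df = n − 2 = 17.
Two-sided p ≈ 0.1384, which is ≥ 0.1, so fail to reject H₀.
The data do not give significant evidence of an association between curing temperature and tensile strength.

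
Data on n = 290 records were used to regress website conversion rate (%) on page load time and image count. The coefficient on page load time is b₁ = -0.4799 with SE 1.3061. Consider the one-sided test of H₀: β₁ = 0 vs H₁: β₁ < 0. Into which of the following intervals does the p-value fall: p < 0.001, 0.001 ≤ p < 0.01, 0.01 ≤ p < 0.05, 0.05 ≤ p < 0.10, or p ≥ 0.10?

t = -0.4799 / 1.3061 = -0.367.
df = n − k − 1 = 290 − 2 − 1 = 287.
One-sided p = P(T_{287} < t) ≈ 0.3568.
So p ≥ 0.10.

p ≥ 0.10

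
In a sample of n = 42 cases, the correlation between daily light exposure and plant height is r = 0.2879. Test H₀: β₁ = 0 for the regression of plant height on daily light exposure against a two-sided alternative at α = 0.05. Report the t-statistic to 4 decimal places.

t = r·√(n − 2)/√(1 − r²) = 0.2879·√40/√0.917114 = 1.9013.
df = n − 2 = 40.
Two-sided p ≈ 0.0645, which is ≥ 0.05, so fail to reject H₀.
The data do not give significant evidence of a linear association between daily light exposure and plant height.

t = 1.9013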